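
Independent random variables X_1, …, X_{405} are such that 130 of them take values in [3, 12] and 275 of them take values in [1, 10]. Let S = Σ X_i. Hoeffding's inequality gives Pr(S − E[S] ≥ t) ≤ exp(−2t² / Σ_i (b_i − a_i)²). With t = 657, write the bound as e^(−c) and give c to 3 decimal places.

Σ(b_i − a_i)² = 130·9² + 275·9² = 32805.
c = 2t² / 32805 = 2·657² / 32805 = 26.3160.

26.316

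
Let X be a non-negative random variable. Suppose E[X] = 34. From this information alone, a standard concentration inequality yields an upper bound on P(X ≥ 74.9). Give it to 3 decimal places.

0.454

Only the mean of a non-negative variable is known, so Markov's inequality is the applicable tail bound.
Markov's inequality: for a non-negative random variable, P(X ≥ a) ≤ E[X]/a.
Here E[X] = 34 and a = 74.9, so the bound is 34/74.9 = 0.4539.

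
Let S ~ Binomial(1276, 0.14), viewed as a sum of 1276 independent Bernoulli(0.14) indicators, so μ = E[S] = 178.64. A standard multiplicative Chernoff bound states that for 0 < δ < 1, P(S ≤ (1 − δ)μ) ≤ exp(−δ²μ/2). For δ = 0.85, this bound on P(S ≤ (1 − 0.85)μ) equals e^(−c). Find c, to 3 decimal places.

c = δ²μ/2 = 0.85²·178.64/2 = 64.5337.

64.534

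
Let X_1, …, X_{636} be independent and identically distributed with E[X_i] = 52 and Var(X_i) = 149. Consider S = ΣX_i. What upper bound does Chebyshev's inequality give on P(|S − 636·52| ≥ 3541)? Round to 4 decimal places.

Var(S) = n·Var(X_i) = 636·149 = 94764.
Chebyshev: P(|S − 636·52| ≥ 3541) ≤ Var(S)/3541² = 94764/12538681 = 0.0076.

0.0076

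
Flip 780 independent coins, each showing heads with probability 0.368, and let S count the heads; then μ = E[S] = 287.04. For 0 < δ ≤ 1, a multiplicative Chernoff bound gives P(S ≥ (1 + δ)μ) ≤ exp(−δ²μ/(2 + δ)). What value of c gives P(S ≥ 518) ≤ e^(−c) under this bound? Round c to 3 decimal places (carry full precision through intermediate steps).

Write 518 = (1 + δ)μ, so δ = 518/287.04 − 1 = 0.8046265…
Then the exponent is δ²μ/(2 + δ) = (518 − μ)² / (μ·(2 + δ)) = 66.260710.

66.261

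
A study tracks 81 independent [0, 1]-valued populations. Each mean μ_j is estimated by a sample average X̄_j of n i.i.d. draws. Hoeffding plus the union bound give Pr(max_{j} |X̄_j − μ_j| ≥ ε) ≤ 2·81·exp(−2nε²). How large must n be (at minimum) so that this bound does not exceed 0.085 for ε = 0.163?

143

Need 2·81·exp(−2nε²) ≤ 0.085, i.e. exp(−2nε²) ≤ 0.085/162.
So 2nε² ≥ ln(162/0.085) = 7.552700.
Hence n ≥ 7.552700/(2·0.163²) = 142.134.
The smallest integer n is 143.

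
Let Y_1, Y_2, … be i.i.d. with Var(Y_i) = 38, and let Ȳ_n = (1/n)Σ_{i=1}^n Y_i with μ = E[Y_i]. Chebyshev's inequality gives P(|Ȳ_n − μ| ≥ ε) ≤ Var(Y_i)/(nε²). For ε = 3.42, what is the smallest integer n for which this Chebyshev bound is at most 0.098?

34

Require 38/(n·3.42²) ≤ 0.098, i.e. n ≥ 38/(0.098·3.42²) = 33.152.
The smallest integer n is 34.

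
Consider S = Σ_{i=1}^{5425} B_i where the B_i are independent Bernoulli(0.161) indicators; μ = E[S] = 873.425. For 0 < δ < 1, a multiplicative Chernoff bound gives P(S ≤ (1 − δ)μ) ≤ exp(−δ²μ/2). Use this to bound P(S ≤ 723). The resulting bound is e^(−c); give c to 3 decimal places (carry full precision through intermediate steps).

12.953

Write 723 = (1 − δ)μ, so δ = 1 − 723/873.425 = 0.1722243…
Then the exponent is δ²μ/2 = (μ − 723)²/(2μ) = 12.953419.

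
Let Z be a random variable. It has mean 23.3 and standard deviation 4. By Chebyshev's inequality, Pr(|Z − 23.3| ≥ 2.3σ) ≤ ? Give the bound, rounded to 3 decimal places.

Chebyshev: Pr(|Z − μ| ≥ t) ≤ Var(Z)/t².
Var(Z) = σ² = 4² = 16.
t = 2.3·4 = 9.2.
Bound = 16 / 84.64 = 0.1890.

0.189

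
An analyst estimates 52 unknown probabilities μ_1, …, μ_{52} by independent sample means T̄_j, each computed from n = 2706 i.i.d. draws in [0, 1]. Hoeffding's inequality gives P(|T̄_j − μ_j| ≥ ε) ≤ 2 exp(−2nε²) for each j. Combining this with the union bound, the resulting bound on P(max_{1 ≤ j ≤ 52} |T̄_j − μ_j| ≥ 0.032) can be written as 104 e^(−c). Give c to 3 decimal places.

5.542

Union bound over the 52 events: P(max_{1 ≤ j ≤ 52} |T̄_j − μ_j| ≥ 0.032) ≤ 52·2·exp(−2nε²) = 104 exp(−2·2706·0.032²).
So c = 2·2706·0.032² = 5.5419.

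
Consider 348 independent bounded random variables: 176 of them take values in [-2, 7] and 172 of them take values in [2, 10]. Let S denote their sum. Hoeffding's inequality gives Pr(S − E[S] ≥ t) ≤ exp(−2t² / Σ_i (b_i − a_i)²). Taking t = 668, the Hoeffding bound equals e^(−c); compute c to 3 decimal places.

Σ(b_i − a_i)² = 176·9² + 172·8² = 25264.
c = 2t² / 25264 = 2·668² / 25264 = 35.3249.

35.325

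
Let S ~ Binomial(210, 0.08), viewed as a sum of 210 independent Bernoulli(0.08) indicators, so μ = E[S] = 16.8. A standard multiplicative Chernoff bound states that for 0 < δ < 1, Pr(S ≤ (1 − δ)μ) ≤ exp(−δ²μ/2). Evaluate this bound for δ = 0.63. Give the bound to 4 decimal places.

0.0357

Exponent = δ²μ/2 = 0.63²·16.8/2 = 3.3340.
Bound = exp(−3.3340) = 0.03565.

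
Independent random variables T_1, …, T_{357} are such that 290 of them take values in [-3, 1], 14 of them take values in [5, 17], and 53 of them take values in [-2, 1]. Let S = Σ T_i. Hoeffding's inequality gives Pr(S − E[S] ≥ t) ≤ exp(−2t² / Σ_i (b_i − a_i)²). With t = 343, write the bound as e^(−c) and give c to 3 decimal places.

32.987

Σ(b_i − a_i)² = 290·4² + 14·12² + 53·3² = 7133.
c = 2t² / 7133 = 2·343² / 7133 = 32.9872.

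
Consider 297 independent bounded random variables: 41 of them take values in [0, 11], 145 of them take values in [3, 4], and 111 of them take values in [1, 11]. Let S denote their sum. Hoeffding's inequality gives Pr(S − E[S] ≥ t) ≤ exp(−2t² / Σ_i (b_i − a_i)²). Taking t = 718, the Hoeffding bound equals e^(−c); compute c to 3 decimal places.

63.621

Σ(b_i − a_i)² = 41·11² + 145·1² + 111·10² = 16206.
c = 2t² / 16206 = 2·718² / 16206 = 63.6214.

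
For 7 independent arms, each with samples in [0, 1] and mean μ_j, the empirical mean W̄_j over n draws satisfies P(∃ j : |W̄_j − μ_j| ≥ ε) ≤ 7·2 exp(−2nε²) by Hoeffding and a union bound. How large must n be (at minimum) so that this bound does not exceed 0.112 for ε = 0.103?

228

Need 2·7·exp(−2nε²) ≤ 0.112, i.e. exp(−2nε²) ≤ 0.112/14.
So 2nε² ≥ ln(14/0.112) = 4.828314.
Hence n ≥ 4.828314/(2·0.103²) = 227.557.
The smallest integer n is 228.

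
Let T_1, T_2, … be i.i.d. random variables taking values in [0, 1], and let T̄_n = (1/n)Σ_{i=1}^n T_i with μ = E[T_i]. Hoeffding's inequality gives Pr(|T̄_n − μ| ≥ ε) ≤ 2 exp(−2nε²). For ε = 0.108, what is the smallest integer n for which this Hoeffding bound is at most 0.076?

141

Require 2·exp(−2nε²) ≤ 0.076, i.e. 2nε² ≥ ln(2/0.076) = 3.270169.
So n ≥ 3.270169 / (2·0.108²) = 140.182.
The smallest integer n is 141.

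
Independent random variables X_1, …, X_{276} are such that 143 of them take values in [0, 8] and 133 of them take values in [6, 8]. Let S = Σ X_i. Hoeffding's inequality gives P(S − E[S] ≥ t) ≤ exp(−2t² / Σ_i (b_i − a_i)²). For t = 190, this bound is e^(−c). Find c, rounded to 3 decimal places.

Σ(b_i − a_i)² = 143·8² + 133·2² = 9684.
c = 2t² / 9684 = 2·190² / 9684 = 7.4556.

7.456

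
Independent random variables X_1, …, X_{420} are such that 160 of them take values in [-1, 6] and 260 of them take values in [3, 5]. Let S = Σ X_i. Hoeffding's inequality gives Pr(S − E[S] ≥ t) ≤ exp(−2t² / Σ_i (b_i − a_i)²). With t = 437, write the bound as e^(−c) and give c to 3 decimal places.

Σ(b_i − a_i)² = 160·7² + 260·2² = 8880.
c = 2t² / 8880 = 2·437² / 8880 = 43.0110.

43.011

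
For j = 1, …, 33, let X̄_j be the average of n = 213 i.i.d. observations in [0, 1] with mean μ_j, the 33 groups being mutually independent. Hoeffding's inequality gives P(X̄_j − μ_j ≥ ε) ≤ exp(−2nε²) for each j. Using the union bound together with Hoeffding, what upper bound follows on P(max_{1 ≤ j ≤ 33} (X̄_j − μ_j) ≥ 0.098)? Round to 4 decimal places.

Per-experiment Hoeffding bound: exp(−2·213·0.098²) = exp(−4.09130) = 0.016717.
Union bound over 33 events: 33·0.016717 = 0.55167.

0.5517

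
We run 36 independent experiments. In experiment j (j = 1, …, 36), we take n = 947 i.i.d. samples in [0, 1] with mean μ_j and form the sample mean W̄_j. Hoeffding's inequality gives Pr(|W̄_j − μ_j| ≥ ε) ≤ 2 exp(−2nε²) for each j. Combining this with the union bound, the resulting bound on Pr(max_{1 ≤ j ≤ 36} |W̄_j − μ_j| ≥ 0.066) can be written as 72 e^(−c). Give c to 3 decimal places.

Union bound over the 36 events: Pr(max_{1 ≤ j ≤ 36} |W̄_j − μ_j| ≥ 0.066) ≤ 36·2·exp(−2nε²) = 72 exp(−2·947·0.066²).
So c = 2·947·0.066² = 8.2503.

8.250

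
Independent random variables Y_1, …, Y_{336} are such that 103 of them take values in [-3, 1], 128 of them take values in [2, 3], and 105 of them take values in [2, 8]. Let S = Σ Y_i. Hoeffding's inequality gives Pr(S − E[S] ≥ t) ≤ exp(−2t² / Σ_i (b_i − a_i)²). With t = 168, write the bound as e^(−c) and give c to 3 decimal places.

Σ(b_i − a_i)² = 103·4² + 128·1² + 105·6² = 5556.
c = 2t² / 5556 = 2·168² / 5556 = 10.1598.

10.160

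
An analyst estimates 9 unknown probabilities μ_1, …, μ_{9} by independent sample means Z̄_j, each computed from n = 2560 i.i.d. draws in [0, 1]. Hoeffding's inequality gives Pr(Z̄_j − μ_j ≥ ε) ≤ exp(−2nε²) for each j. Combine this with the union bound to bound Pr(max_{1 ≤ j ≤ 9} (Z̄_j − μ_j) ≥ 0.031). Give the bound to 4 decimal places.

0.0657

Per-experiment Hoeffding bound: exp(−2·2560·0.031²) = exp(−4.92032) = 0.0072968.
Union bound over 9 events: 9·0.0072968 = 0.06567.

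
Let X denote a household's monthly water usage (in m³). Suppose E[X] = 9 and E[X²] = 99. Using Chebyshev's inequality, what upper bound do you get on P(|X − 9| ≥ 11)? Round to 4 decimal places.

Var(X) = E[X²] − (E[X])² = 99 − 81 = 18.
Chebyshev's inequality: P(|X − μ| ≥ t) ≤ Var(X)/t² = 18/121 = 0.1488.

0.1488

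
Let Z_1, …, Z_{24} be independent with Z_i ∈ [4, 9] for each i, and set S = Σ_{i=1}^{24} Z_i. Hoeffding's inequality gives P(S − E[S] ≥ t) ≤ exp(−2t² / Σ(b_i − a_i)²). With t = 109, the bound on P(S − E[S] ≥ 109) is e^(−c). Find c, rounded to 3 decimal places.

Σ(b_i − a_i)² = 24·(5)² = 600.
c = 2t²/600 = 2·109²/600 = 39.6033.

39.603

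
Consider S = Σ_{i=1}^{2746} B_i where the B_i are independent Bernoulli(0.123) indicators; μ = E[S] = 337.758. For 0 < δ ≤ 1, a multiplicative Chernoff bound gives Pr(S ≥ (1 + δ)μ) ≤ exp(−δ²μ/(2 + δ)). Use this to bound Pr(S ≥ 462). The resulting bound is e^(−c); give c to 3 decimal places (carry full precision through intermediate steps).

Write 462 = (1 + δ)μ, so δ = 462/337.758 − 1 = 0.3678432…
Then the exponent is δ²μ/(2 + δ) = (462 − μ)² / (μ·(2 + δ)) = 19.300932.

19.301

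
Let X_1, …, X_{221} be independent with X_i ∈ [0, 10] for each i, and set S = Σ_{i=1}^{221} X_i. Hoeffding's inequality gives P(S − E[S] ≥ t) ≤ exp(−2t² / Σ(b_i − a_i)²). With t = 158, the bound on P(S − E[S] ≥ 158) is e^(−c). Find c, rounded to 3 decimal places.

Σ(b_i − a_i)² = 221·(10)² = 22100.
c = 2t²/22100 = 2·158²/22100 = 2.2592.

2.259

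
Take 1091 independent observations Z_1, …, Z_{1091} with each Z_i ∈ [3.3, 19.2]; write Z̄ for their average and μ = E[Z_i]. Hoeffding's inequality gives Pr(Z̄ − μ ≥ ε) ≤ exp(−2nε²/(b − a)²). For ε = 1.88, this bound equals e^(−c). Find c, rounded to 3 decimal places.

30.505

c = 2nε²/(b − a)² = 2·1091·1.88² / 15.9² = 30.5054.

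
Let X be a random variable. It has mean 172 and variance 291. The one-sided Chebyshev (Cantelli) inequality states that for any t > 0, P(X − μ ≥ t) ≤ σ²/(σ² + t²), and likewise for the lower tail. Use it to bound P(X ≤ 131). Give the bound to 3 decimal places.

Here σ² = 291 and t = 41, so σ² + t² = 1972.
Cantelli's bound: 291/1972 = 0.1476.

0.148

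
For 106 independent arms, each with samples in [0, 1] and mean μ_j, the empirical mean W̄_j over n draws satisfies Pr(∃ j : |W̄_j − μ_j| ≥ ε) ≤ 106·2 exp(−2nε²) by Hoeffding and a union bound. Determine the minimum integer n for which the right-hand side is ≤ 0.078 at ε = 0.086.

535

Need 2·106·exp(−2nε²) ≤ 0.078, i.e. exp(−2nε²) ≤ 0.078/212.
So 2nε² ≥ ln(212/0.078) = 7.907633.
Hence n ≥ 7.907633/(2·0.086²) = 534.588.
The smallest integer n is 535.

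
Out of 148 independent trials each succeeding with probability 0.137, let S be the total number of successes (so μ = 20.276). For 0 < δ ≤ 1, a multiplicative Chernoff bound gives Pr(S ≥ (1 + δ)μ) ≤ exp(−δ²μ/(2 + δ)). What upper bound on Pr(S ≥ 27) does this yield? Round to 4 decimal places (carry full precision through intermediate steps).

Write 27 = (1 + δ)μ, so δ = 27/20.276 − 1 = 0.3316236…
Then the exponent is δ²μ/(2 + δ) = (27 − μ)² / (μ·(2 + δ)) = 0.956345.
Bound = exp(−0.956345) = 0.38429.

0.3843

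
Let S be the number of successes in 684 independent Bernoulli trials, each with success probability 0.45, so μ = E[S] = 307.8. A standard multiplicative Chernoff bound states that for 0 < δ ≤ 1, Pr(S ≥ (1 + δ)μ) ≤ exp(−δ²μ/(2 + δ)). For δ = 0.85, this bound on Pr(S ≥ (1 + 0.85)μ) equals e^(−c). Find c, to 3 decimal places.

78.030

c = δ²μ/(2 + δ) = 0.85²·307.8/(2 + 0.85) = 78.0300.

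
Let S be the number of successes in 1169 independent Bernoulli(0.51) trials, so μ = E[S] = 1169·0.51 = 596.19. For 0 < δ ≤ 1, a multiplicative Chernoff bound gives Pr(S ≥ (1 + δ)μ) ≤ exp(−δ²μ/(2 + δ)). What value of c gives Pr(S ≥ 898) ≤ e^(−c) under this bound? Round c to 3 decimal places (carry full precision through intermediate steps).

Write 898 = (1 + δ)μ, so δ = 898/596.19 − 1 = 0.5062312…
Then the exponent is δ²μ/(2 + δ) = (898 − μ)² / (μ·(2 + δ)) = 60.962311.

60.962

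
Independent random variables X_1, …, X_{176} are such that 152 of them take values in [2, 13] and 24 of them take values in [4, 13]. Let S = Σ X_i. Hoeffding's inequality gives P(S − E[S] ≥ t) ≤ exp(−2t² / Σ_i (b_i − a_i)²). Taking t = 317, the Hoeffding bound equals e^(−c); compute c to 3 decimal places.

9.883

Σ(b_i − a_i)² = 152·11² + 24·9² = 20336.
c = 2t² / 20336 = 2·317² / 20336 = 9.8829.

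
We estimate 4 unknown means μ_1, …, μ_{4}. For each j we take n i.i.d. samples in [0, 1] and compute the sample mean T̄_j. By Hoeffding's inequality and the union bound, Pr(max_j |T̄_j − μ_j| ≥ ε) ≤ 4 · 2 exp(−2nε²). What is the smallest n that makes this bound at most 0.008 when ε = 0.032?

Need 2·4·exp(−2nε²) ≤ 0.008, i.e. exp(−2nε²) ≤ 0.008/8.
So 2nε² ≥ ln(8/0.008) = 6.907755.
Hence n ≥ 6.907755/(2·0.032²) = 3372.927.
The smallest integer n is 3373.

3373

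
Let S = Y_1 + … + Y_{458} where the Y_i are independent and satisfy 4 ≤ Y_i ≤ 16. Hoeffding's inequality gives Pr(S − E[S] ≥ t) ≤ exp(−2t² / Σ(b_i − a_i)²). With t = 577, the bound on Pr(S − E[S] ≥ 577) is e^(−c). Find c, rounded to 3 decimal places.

10.096

Σ(b_i − a_i)² = 458·(12)² = 65952.
c = 2t²/65952 = 2·577²/65952 = 10.0961.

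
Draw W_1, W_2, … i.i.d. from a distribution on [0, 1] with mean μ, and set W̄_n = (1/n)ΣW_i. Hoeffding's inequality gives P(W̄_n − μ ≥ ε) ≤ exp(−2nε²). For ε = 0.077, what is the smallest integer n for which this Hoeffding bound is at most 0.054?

Require exp(−2nε²) ≤ 0.054, i.e. 2nε² ≥ ln(1/0.054) = 2.918771.
So n ≥ 2.918771 / (2·0.077²) = 246.144.
The smallest integer n is 247.

247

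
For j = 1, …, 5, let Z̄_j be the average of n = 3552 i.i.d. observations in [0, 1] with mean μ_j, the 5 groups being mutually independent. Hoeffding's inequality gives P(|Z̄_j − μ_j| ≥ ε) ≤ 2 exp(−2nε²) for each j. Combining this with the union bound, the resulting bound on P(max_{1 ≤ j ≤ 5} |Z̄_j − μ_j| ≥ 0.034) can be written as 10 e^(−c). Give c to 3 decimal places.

8.212

Union bound over the 5 events: P(max_{1 ≤ j ≤ 5} |Z̄_j − μ_j| ≥ 0.034) ≤ 5·2·exp(−2nε²) = 10 exp(−2·3552·0.034²).
So c = 2·3552·0.034² = 8.2122.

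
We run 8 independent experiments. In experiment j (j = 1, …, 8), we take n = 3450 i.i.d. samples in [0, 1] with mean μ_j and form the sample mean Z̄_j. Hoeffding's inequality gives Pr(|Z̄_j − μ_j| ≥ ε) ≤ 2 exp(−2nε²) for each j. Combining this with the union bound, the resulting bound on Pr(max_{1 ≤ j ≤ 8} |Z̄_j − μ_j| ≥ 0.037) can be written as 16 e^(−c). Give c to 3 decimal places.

Union bound over the 8 events: Pr(max_{1 ≤ j ≤ 8} |Z̄_j − μ_j| ≥ 0.037) ≤ 8·2·exp(−2nε²) = 16 exp(−2·3450·0.037²).
So c = 2·3450·0.037² = 9.4461.

9.446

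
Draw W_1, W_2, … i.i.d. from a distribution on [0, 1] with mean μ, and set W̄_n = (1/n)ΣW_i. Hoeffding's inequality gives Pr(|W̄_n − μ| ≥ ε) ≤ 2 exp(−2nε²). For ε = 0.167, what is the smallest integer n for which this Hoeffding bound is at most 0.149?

47

Require 2·exp(−2nε²) ≤ 0.149, i.e. 2nε² ≥ ln(2/0.149) = 2.596956.
So n ≥ 2.596956 / (2·0.167²) = 46.559.
The smallest integer n is 47.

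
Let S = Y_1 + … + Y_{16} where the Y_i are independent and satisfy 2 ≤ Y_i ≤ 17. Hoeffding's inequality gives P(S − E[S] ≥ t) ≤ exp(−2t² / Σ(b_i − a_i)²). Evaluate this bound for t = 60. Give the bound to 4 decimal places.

Σ(b_i − a_i)² = 16·(15)² = 3600.
Exponent = 2·60²/3600 = 2.0000.
Bound = exp(−2.0000) = 0.13534.

0.1353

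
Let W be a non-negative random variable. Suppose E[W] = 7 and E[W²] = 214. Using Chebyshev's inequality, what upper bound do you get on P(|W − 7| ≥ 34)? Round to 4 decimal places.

Var(W) = E[W²] − (E[W])² = 214 − 49 = 165.
Chebyshev's inequality: P(|W − μ| ≥ t) ≤ Var(W)/t² = 165/1156 = 0.1427.

0.1427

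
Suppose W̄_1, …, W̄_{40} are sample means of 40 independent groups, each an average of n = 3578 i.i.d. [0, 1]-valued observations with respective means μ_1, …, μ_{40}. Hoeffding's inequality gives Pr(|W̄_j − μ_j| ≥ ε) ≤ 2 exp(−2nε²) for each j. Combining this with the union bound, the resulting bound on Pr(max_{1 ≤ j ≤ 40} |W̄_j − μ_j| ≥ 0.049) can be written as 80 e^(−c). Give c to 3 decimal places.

Union bound over the 40 events: Pr(max_{1 ≤ j ≤ 40} |W̄_j − μ_j| ≥ 0.049) ≤ 40·2·exp(−2nε²) = 80 exp(−2·3578·0.049²).
So c = 2·3578·0.049² = 17.1816.

17.182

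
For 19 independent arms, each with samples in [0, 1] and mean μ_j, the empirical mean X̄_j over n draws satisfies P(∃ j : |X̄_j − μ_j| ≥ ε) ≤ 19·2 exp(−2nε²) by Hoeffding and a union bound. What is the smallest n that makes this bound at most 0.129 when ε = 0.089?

359

Need 2·19·exp(−2nε²) ≤ 0.129, i.e. exp(−2nε²) ≤ 0.129/38.
So 2nε² ≥ ln(38/0.129) = 5.685529.
Hence n ≥ 5.685529/(2·0.089²) = 358.890.
The smallest integer n is 359.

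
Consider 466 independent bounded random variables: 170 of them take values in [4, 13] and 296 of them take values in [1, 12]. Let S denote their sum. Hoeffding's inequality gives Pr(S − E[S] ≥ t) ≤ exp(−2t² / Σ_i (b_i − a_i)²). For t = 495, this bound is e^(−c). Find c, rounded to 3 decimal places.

Σ(b_i − a_i)² = 170·9² + 296·11² = 49586.
c = 2t² / 49586 = 2·495² / 49586 = 9.8828.

9.883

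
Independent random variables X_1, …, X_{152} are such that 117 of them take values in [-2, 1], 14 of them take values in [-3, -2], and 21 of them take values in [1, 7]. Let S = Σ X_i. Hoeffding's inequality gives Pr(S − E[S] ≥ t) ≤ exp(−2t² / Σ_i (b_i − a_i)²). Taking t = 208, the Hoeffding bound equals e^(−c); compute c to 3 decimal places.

47.465

Σ(b_i − a_i)² = 117·3² + 14·1² + 21·6² = 1823.
c = 2t² / 1823 = 2·208² / 1823 = 47.4646.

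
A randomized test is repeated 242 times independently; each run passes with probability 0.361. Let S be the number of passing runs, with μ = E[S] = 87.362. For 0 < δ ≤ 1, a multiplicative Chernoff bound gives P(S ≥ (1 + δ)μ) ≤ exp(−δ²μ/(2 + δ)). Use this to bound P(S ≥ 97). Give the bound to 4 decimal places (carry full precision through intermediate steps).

0.6042

Write 97 = (1 + δ)μ, so δ = 97/87.362 − 1 = 0.1103226…
Then the exponent is δ²μ/(2 + δ) = (97 − μ)² / (μ·(2 + δ)) = 0.503851.
Bound = exp(−0.503851) = 0.60420.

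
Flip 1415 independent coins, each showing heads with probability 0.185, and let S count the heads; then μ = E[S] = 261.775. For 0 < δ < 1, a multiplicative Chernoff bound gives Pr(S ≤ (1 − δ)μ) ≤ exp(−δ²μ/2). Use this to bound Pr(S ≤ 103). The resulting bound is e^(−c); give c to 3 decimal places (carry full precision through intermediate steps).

Write 103 = (1 − δ)μ, so δ = 1 − 103/261.775 = 0.6065323…
Then the exponent is δ²μ/2 = (μ − 103)²/(2μ) = 48.151085.

48.151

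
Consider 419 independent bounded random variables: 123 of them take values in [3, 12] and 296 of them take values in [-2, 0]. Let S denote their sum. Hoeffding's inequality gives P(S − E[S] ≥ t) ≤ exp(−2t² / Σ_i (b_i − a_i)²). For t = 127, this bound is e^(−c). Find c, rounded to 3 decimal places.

Σ(b_i − a_i)² = 123·9² + 296·2² = 11147.
c = 2t² / 11147 = 2·127² / 11147 = 2.8939.

2.894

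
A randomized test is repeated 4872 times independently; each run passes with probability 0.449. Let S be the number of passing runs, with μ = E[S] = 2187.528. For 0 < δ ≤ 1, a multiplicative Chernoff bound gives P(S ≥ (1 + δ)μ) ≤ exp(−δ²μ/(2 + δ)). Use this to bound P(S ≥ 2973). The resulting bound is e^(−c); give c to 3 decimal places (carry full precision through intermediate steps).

119.555

Write 2973 = (1 + δ)μ, so δ = 2973/2187.528 − 1 = 0.3590683…
Then the exponent is δ²μ/(2 + δ) = (2973 − μ)² / (μ·(2 + δ)) = 119.554872.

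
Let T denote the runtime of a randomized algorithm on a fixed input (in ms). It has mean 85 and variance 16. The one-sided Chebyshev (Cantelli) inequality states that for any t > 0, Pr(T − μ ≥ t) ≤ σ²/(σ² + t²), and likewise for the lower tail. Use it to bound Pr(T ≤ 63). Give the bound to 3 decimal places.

Here σ² = 16 and t = 22, so σ² + t² = 500.
Cantelli's bound: 16/500 = 0.0320.

0.032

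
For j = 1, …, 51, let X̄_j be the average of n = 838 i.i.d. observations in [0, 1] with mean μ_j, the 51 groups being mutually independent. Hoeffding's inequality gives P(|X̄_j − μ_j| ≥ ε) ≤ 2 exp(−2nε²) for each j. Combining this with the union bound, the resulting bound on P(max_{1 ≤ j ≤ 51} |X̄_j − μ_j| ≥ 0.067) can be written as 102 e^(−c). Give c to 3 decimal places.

Union bound over the 51 events: P(max_{1 ≤ j ≤ 51} |X̄_j − μ_j| ≥ 0.067) ≤ 51·2·exp(−2nε²) = 102 exp(−2·838·0.067²).
So c = 2·838·0.067² = 7.5236.

7.524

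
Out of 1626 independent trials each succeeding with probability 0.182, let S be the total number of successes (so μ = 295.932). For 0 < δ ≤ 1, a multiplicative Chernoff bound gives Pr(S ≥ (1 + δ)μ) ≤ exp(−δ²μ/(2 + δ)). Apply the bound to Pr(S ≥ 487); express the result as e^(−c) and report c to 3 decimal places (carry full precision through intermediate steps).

46.629

Write 487 = (1 + δ)μ, so δ = 487/295.932 − 1 = 0.6456483…
Then the exponent is δ²μ/(2 + δ) = (487 − μ)² / (μ·(2 + δ)) = 46.628546.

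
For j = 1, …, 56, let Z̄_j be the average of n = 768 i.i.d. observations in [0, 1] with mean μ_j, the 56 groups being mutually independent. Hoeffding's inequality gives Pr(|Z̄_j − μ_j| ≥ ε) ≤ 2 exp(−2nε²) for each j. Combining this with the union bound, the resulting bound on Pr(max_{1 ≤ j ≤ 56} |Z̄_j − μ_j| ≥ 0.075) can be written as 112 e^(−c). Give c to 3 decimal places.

Union bound over the 56 events: Pr(max_{1 ≤ j ≤ 56} |Z̄_j − μ_j| ≥ 0.075) ≤ 56·2·exp(−2nε²) = 112 exp(−2·768·0.075²).
So c = 2·768·0.075² = 8.6400.

8.640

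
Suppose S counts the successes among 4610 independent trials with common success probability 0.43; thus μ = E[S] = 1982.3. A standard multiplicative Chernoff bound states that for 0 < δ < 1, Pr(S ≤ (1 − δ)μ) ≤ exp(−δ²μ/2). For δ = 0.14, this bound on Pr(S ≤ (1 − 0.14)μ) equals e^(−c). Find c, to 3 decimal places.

19.427

c = δ²μ/2 = 0.14²·1982.3/2 = 19.4265.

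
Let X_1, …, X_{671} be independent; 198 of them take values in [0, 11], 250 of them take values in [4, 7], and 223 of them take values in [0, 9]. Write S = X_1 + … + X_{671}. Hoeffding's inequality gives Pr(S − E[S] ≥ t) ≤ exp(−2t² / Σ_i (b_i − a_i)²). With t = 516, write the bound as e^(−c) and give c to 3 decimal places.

Σ(b_i − a_i)² = 198·11² + 250·3² + 223·9² = 44271.
c = 2t² / 44271 = 2·516² / 44271 = 12.0285.

12.028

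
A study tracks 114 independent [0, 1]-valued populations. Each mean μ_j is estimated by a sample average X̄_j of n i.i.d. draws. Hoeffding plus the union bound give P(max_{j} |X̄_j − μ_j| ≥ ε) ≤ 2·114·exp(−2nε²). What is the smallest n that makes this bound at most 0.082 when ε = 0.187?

Need 2·114·exp(−2nε²) ≤ 0.082, i.e. exp(−2nε²) ≤ 0.082/228.
So 2nε² ≥ ln(228/0.082) = 7.930382.
Hence n ≥ 7.930382/(2·0.187²) = 113.392.
The smallest integer n is 114.

114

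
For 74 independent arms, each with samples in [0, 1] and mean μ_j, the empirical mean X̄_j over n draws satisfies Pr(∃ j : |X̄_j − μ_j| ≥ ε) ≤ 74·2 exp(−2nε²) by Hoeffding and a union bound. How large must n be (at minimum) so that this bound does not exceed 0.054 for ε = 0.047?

Need 2·74·exp(−2nε²) ≤ 0.054, i.e. exp(−2nε²) ≤ 0.054/148.
So 2nε² ≥ ln(148/0.054) = 7.915984.
Hence n ≥ 7.915984/(2·0.047²) = 1791.757.
The smallest integer n is 1792.

1792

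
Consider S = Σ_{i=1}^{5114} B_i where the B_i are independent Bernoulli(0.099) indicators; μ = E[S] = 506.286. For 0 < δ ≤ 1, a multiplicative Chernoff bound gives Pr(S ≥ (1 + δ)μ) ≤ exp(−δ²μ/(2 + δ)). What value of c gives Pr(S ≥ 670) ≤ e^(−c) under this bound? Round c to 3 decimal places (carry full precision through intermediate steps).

Write 670 = (1 + δ)μ, so δ = 670/506.286 − 1 = 0.3233627…
Then the exponent is δ²μ/(2 + δ) = (670 − μ)² / (μ·(2 + δ)) = 22.785508.

22.786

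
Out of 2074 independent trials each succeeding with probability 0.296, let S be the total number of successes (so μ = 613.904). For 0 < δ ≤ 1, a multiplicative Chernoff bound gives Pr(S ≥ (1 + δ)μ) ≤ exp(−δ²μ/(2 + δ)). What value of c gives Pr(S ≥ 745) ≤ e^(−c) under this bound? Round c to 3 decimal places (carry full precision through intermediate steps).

Write 745 = (1 + δ)μ, so δ = 745/613.904 − 1 = 0.2135448…
Then the exponent is δ²μ/(2 + δ) = (745 − μ)² / (μ·(2 + δ)) = 12.647075.

12.647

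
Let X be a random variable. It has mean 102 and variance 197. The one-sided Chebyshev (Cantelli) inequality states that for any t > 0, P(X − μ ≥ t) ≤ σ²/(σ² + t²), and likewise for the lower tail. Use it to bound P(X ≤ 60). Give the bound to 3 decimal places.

0.100

Here σ² = 197 and t = 42, so σ² + t² = 1961.
Cantelli's bound: 197/1961 = 0.1005.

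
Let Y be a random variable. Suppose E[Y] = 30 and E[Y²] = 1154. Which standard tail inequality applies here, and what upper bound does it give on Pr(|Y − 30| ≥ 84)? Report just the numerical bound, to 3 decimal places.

0.036

The first two moments determine the variance, so Chebyshev's inequality is the sharpest standard bound available.
Var(Y) = E[Y²] − (E[Y])² = 1154 − 900 = 254.
Chebyshev's inequality: Pr(|Y − μ| ≥ t) ≤ Var(Y)/t² = 254/7056 = 0.0360.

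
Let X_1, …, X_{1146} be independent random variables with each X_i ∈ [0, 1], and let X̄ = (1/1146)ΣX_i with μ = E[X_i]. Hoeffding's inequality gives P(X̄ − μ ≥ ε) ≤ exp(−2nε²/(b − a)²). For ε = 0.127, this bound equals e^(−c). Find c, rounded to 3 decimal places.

c = 2nε²/(b − a)² = 2·1146·0.127² / 1² = 36.9677.

36.968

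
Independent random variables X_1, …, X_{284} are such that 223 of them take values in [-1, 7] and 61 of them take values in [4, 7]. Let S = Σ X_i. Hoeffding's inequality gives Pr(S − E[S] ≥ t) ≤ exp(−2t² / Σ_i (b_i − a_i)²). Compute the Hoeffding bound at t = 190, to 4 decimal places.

0.0077

Σ(b_i − a_i)² = 223·8² + 61·3² = 14821.
Exponent = 2·190² / 14821 = 4.87147.
Bound = exp(−4.87147) = 0.00766.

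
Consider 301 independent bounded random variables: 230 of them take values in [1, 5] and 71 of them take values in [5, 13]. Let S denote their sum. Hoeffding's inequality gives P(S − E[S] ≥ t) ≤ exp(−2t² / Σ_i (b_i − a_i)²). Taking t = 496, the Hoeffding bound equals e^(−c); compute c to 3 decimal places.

59.829

Σ(b_i − a_i)² = 230·4² + 71·8² = 8224.
c = 2t² / 8224 = 2·496² / 8224 = 59.8288.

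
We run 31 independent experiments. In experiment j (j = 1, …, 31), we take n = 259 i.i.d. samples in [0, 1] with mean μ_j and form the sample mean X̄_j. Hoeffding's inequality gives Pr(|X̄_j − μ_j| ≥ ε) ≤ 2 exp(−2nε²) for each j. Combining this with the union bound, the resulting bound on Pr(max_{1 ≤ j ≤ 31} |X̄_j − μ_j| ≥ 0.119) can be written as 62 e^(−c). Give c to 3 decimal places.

7.335

Union bound over the 31 events: Pr(max_{1 ≤ j ≤ 31} |X̄_j − μ_j| ≥ 0.119) ≤ 31·2·exp(−2nε²) = 62 exp(−2·259·0.119²).
So c = 2·259·0.119² = 7.3354.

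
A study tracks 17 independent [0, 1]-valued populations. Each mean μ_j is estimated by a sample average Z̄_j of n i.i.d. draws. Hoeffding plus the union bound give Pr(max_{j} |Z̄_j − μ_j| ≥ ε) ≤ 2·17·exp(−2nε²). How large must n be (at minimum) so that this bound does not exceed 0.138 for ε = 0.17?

Need 2·17·exp(−2nε²) ≤ 0.138, i.e. exp(−2nε²) ≤ 0.138/34.
So 2nε² ≥ ln(34/0.138) = 5.506862.
Hence n ≥ 5.506862/(2·0.17²) = 95.274.
The smallest integer n is 96.

96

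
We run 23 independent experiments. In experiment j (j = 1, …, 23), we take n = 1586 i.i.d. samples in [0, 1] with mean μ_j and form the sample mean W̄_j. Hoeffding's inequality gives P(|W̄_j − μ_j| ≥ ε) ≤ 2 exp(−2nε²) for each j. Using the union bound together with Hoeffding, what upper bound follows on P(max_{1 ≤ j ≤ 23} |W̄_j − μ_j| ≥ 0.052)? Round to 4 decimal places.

Per-experiment Hoeffding bound: 2·exp(−2·1586·0.052²) = 2·exp(−8.57709) = 0.00037675.
Union bound over 23 events: 23·0.00037675 = 0.00867.

0.0087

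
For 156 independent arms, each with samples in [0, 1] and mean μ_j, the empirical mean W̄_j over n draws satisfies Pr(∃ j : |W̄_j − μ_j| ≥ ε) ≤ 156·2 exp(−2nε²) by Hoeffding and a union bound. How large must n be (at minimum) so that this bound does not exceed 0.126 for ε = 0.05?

Need 2·156·exp(−2nε²) ≤ 0.126, i.e. exp(−2nε²) ≤ 0.126/312.
So 2nε² ≥ ln(312/0.126) = 7.814477.
Hence n ≥ 7.814477/(2·0.05²) = 1562.895.
The smallest integer n is 1563.

1563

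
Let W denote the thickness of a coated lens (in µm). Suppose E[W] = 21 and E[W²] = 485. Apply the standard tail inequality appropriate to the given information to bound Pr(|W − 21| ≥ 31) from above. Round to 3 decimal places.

The first two moments determine the variance, so Chebyshev's inequality is the sharpest standard bound available.
Var(W) = E[W²] − (E[W])² = 485 − 441 = 44.
Chebyshev's inequality: Pr(|W − μ| ≥ t) ≤ Var(W)/t² = 44/961 = 0.0458.

0.046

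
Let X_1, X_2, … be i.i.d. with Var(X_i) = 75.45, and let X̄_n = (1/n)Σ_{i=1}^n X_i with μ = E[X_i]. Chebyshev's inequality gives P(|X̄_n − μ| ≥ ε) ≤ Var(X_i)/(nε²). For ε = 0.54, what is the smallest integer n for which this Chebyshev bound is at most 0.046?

Require 75.45/(n·0.54²) ≤ 0.046, i.e. n ≥ 75.45/(0.046·0.54²) = 5624.888.
The smallest integer n is 5625.

5625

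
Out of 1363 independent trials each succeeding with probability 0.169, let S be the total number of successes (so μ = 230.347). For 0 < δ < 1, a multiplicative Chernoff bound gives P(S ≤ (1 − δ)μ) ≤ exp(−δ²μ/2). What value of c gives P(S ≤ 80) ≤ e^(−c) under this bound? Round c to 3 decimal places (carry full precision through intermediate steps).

49.066

Write 80 = (1 − δ)μ, so δ = 1 − 80/230.347 = 0.6526979…
Then the exponent is δ²μ/2 = (μ − 80)²/(2μ) = 49.065585.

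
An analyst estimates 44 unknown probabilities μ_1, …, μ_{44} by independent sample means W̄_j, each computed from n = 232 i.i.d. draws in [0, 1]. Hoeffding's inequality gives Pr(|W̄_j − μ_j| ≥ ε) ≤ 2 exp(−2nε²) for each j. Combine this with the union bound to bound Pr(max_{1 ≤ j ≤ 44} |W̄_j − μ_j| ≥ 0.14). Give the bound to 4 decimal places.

0.0099

Per-experiment Hoeffding bound: 2·exp(−2·232·0.14²) = 2·exp(−9.09440) = 0.00022459.
Union bound over 44 events: 44·0.00022459 = 0.00988.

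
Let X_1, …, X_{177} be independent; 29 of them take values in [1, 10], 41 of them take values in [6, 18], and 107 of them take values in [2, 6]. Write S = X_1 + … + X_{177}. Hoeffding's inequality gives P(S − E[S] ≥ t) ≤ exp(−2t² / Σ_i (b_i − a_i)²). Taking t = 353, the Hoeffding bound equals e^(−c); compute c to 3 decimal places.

Σ(b_i − a_i)² = 29·9² + 41·12² + 107·4² = 9965.
c = 2t² / 9965 = 2·353² / 9965 = 25.0093.

25.009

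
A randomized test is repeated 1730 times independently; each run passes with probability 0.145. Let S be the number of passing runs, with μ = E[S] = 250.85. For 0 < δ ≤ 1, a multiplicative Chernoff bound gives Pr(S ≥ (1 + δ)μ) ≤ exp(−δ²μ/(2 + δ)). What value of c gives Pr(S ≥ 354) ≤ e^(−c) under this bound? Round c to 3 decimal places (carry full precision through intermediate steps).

Write 354 = (1 + δ)μ, so δ = 354/250.85 − 1 = 0.4112019…
Then the exponent is δ²μ/(2 + δ) = (354 − μ)² / (μ·(2 + δ)) = 17.591010.

17.591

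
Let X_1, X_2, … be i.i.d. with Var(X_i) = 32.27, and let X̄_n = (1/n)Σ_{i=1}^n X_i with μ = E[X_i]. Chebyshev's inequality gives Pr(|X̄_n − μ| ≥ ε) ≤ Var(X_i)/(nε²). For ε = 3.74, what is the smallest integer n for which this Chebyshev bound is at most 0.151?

Require 32.27/(n·3.74²) ≤ 0.151, i.e. n ≥ 32.27/(0.151·3.74²) = 15.278.
The smallest integer n is 16.

16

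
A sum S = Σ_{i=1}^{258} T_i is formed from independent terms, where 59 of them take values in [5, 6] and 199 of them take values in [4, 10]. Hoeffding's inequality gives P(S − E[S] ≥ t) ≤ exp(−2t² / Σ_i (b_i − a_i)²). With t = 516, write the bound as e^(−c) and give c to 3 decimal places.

Σ(b_i − a_i)² = 59·1² + 199·6² = 7223.
c = 2t² / 7223 = 2·516² / 7223 = 73.7245.

73.724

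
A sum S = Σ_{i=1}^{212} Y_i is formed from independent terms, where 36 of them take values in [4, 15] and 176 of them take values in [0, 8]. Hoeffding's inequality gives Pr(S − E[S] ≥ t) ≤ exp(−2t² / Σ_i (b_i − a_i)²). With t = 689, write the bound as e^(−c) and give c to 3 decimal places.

60.784

Σ(b_i − a_i)² = 36·11² + 176·8² = 15620.
c = 2t² / 15620 = 2·689² / 15620 = 60.7837.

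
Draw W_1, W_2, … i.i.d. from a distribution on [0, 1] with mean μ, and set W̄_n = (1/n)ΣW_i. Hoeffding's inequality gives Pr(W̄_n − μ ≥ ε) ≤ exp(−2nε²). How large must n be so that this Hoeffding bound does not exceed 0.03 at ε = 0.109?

Require exp(−2nε²) ≤ 0.03, i.e. 2nε² ≥ ln(1/0.03) = 3.506558.
So n ≥ 3.506558 / (2·0.109²) = 147.570.
The smallest integer n is 148.

148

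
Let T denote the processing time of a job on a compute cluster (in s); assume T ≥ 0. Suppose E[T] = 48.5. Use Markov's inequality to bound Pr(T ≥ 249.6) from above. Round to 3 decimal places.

Markov's inequality: for a non-negative random variable, Pr(T ≥ a) ≤ E[T]/a.
Here E[T] = 48.5 and a = 249.6, so the bound is 48.5/249.6 = 0.1943.

0.194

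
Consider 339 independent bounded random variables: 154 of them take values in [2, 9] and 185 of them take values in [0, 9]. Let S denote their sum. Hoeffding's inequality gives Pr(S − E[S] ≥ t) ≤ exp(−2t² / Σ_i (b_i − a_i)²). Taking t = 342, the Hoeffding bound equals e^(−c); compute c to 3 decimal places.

10.382

Σ(b_i − a_i)² = 154·7² + 185·9² = 22531.
c = 2t² / 22531 = 2·342² / 22531 = 10.3825.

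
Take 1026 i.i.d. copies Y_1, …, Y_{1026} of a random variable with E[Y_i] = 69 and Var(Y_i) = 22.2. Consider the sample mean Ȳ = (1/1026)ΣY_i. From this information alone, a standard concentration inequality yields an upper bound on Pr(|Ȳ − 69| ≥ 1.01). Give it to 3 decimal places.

With mean and variance of each term known, Chebyshev's inequality bounds the deviation of the sum (or sample mean).
Var(Ȳ) = Var(Y_i)/n = 22.2/1026 = 0.021637.
Chebyshev: Pr(|Ȳ − 69| ≥ 1.01) ≤ Var(Ȳ)/(1.01)² = 22.2/(1026·1.01²) = 0.0212.

0.021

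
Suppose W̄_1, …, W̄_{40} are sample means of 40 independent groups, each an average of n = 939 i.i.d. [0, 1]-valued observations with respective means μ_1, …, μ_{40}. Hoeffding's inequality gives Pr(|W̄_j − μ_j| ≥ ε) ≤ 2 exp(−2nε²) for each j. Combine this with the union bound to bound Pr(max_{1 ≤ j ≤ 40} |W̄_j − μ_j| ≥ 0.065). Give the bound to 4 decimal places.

Per-experiment Hoeffding bound: 2·exp(−2·939·0.065²) = 2·exp(−7.93455) = 0.00071631.
Union bound over 40 events: 40·0.00071631 = 0.02865.

0.0287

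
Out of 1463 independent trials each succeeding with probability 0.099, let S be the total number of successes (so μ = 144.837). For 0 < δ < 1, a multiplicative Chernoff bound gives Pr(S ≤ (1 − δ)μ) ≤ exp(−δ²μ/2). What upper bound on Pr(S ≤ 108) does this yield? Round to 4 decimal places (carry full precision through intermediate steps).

0.0092

Write 108 = (1 − δ)μ, so δ = 1 − 108/144.837 = 0.2543342…
Then the exponent is δ²μ/2 = (μ − 108)²/(2μ) = 4.684454.
Bound = exp(−4.684454) = 0.00924.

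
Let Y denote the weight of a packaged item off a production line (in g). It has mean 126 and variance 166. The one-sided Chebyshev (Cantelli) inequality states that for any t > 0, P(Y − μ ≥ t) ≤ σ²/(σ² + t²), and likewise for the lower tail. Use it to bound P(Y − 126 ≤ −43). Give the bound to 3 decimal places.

Here σ² = 166 and t = 43, so σ² + t² = 2015.
Cantelli's bound: 166/2015 = 0.0824.

0.082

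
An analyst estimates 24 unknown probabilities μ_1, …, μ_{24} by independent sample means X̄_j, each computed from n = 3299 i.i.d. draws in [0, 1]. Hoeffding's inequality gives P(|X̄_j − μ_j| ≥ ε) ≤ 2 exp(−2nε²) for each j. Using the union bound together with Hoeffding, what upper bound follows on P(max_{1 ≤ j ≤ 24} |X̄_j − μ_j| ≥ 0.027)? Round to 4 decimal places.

0.3911

Per-experiment Hoeffding bound: 2·exp(−2·3299·0.027²) = 2·exp(−4.80994) = 0.016297.
Union bound over 24 events: 24·0.016297 = 0.39112.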